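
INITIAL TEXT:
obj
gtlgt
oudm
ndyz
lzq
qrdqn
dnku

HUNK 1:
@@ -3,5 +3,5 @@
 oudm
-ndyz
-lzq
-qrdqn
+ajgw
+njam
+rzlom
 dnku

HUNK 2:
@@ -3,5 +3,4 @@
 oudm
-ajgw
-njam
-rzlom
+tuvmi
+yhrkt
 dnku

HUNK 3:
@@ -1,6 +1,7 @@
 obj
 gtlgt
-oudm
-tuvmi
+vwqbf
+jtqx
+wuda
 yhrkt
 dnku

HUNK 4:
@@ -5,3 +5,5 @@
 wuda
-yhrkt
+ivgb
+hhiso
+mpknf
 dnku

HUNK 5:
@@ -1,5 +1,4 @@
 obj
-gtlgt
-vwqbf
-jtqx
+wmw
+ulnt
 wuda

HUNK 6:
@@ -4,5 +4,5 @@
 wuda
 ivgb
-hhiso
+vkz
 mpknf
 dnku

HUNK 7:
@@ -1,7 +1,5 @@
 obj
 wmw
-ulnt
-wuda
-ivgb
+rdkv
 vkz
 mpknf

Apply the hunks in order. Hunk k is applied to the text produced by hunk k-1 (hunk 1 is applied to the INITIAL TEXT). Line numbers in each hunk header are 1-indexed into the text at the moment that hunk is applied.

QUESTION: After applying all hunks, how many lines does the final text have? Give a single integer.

Answer: 6

Derivation:
Hunk 1: at line 3 remove [ndyz,lzq,qrdqn] add [ajgw,njam,rzlom] -> 7 lines: obj gtlgt oudm ajgw njam rzlom dnku
Hunk 2: at line 3 remove [ajgw,njam,rzlom] add [tuvmi,yhrkt] -> 6 lines: obj gtlgt oudm tuvmi yhrkt dnku
Hunk 3: at line 1 remove [oudm,tuvmi] add [vwqbf,jtqx,wuda] -> 7 lines: obj gtlgt vwqbf jtqx wuda yhrkt dnku
Hunk 4: at line 5 remove [yhrkt] add [ivgb,hhiso,mpknf] -> 9 lines: obj gtlgt vwqbf jtqx wuda ivgb hhiso mpknf dnku
Hunk 5: at line 1 remove [gtlgt,vwqbf,jtqx] add [wmw,ulnt] -> 8 lines: obj wmw ulnt wuda ivgb hhiso mpknf dnku
Hunk 6: at line 4 remove [hhiso] add [vkz] -> 8 lines: obj wmw ulnt wuda ivgb vkz mpknf dnku
Hunk 7: at line 1 remove [ulnt,wuda,ivgb] add [rdkv] -> 6 lines: obj wmw rdkv vkz mpknf dnku
Final line count: 6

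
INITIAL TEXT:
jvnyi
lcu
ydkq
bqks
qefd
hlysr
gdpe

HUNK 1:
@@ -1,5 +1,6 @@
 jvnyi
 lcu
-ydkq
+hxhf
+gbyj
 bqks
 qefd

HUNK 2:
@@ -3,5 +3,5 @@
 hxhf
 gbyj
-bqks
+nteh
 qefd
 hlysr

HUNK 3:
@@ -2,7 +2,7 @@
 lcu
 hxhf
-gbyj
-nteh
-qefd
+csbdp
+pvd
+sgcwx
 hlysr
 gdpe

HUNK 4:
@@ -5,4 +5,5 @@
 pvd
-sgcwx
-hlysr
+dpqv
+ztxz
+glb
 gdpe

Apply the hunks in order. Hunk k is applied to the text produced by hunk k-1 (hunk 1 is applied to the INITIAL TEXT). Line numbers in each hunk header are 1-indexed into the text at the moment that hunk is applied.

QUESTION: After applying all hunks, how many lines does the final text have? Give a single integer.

Hunk 1: at line 1 remove [ydkq] add [hxhf,gbyj] -> 8 lines: jvnyi lcu hxhf gbyj bqks qefd hlysr gdpe
Hunk 2: at line 3 remove [bqks] add [nteh] -> 8 lines: jvnyi lcu hxhf gbyj nteh qefd hlysr gdpe
Hunk 3: at line 2 remove [gbyj,nteh,qefd] add [csbdp,pvd,sgcwx] -> 8 lines: jvnyi lcu hxhf csbdp pvd sgcwx hlysr gdpe
Hunk 4: at line 5 remove [sgcwx,hlysr] add [dpqv,ztxz,glb] -> 9 lines: jvnyi lcu hxhf csbdp pvd dpqv ztxz glb gdpe
Final line count: 9

Answer: 9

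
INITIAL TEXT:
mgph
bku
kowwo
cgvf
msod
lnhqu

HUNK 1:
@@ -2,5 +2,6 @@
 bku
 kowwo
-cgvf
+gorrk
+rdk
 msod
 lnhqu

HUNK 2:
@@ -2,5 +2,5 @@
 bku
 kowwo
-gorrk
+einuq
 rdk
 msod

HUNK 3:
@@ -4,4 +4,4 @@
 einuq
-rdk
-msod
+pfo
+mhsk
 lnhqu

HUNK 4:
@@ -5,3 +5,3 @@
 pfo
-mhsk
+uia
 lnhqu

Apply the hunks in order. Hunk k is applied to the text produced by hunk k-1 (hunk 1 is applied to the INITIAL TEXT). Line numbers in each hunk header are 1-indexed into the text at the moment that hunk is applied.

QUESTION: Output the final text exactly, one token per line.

Hunk 1: at line 2 remove [cgvf] add [gorrk,rdk] -> 7 lines: mgph bku kowwo gorrk rdk msod lnhqu
Hunk 2: at line 2 remove [gorrk] add [einuq] -> 7 lines: mgph bku kowwo einuq rdk msod lnhqu
Hunk 3: at line 4 remove [rdk,msod] add [pfo,mhsk] -> 7 lines: mgph bku kowwo einuq pfo mhsk lnhqu
Hunk 4: at line 5 remove [mhsk] add [uia] -> 7 lines: mgph bku kowwo einuq pfo uia lnhqu

Answer: mgph
bku
kowwo
einuq
pfo
uia
lnhqu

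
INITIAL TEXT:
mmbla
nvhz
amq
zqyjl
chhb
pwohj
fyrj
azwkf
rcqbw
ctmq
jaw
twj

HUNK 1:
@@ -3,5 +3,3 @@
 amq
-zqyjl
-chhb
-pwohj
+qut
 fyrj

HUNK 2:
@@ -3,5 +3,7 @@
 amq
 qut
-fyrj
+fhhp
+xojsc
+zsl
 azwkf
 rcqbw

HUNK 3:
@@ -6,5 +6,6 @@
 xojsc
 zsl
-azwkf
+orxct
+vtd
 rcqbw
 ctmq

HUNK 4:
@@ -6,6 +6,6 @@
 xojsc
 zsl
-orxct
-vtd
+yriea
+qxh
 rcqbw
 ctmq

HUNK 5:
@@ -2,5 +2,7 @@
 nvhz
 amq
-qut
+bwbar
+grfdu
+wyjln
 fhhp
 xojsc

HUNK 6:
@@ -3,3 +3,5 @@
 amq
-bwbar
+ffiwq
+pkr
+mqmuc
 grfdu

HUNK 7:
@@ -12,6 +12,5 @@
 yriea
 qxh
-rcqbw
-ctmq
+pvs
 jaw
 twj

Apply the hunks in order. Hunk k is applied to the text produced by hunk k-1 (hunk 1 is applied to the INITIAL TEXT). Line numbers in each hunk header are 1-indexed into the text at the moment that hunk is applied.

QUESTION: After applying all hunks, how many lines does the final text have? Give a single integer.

Hunk 1: at line 3 remove [zqyjl,chhb,pwohj] add [qut] -> 10 lines: mmbla nvhz amq qut fyrj azwkf rcqbw ctmq jaw twj
Hunk 2: at line 3 remove [fyrj] add [fhhp,xojsc,zsl] -> 12 lines: mmbla nvhz amq qut fhhp xojsc zsl azwkf rcqbw ctmq jaw twj
Hunk 3: at line 6 remove [azwkf] add [orxct,vtd] -> 13 lines: mmbla nvhz amq qut fhhp xojsc zsl orxct vtd rcqbw ctmq jaw twj
Hunk 4: at line 6 remove [orxct,vtd] add [yriea,qxh] -> 13 lines: mmbla nvhz amq qut fhhp xojsc zsl yriea qxh rcqbw ctmq jaw twj
Hunk 5: at line 2 remove [qut] add [bwbar,grfdu,wyjln] -> 15 lines: mmbla nvhz amq bwbar grfdu wyjln fhhp xojsc zsl yriea qxh rcqbw ctmq jaw twj
Hunk 6: at line 3 remove [bwbar] add [ffiwq,pkr,mqmuc] -> 17 lines: mmbla nvhz amq ffiwq pkr mqmuc grfdu wyjln fhhp xojsc zsl yriea qxh rcqbw ctmq jaw twj
Hunk 7: at line 12 remove [rcqbw,ctmq] add [pvs] -> 16 lines: mmbla nvhz amq ffiwq pkr mqmuc grfdu wyjln fhhp xojsc zsl yriea qxh pvs jaw twj
Final line count: 16

Answer: 16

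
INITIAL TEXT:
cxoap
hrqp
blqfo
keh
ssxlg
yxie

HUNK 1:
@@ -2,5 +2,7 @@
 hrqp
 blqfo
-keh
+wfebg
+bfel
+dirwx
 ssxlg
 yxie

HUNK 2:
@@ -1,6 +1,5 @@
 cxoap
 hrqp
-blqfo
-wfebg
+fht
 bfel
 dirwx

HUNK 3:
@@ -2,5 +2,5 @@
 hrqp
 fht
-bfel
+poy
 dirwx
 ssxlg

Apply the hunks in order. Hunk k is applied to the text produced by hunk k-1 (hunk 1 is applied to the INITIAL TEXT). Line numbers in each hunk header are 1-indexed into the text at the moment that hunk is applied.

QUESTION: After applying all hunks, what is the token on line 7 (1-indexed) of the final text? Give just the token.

Hunk 1: at line 2 remove [keh] add [wfebg,bfel,dirwx] -> 8 lines: cxoap hrqp blqfo wfebg bfel dirwx ssxlg yxie
Hunk 2: at line 1 remove [blqfo,wfebg] add [fht] -> 7 lines: cxoap hrqp fht bfel dirwx ssxlg yxie
Hunk 3: at line 2 remove [bfel] add [poy] -> 7 lines: cxoap hrqp fht poy dirwx ssxlg yxie
Final line 7: yxie

Answer: yxie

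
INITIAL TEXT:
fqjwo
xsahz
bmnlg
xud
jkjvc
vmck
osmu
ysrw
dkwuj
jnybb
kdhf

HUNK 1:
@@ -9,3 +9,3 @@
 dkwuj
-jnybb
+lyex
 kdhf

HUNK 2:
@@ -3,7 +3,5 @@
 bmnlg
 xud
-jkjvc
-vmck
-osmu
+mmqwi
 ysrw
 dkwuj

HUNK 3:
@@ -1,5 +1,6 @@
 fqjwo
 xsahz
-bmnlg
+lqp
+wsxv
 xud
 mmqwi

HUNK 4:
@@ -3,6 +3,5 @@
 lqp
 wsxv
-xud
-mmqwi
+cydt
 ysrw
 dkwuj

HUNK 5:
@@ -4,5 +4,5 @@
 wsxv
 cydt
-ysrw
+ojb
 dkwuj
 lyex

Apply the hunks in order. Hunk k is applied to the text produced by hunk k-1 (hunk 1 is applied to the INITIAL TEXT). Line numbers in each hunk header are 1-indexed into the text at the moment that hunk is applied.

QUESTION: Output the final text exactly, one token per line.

Hunk 1: at line 9 remove [jnybb] add [lyex] -> 11 lines: fqjwo xsahz bmnlg xud jkjvc vmck osmu ysrw dkwuj lyex kdhf
Hunk 2: at line 3 remove [jkjvc,vmck,osmu] add [mmqwi] -> 9 lines: fqjwo xsahz bmnlg xud mmqwi ysrw dkwuj lyex kdhf
Hunk 3: at line 1 remove [bmnlg] add [lqp,wsxv] -> 10 lines: fqjwo xsahz lqp wsxv xud mmqwi ysrw dkwuj lyex kdhf
Hunk 4: at line 3 remove [xud,mmqwi] add [cydt] -> 9 lines: fqjwo xsahz lqp wsxv cydt ysrw dkwuj lyex kdhf
Hunk 5: at line 4 remove [ysrw] add [ojb] -> 9 lines: fqjwo xsahz lqp wsxv cydt ojb dkwuj lyex kdhf

Answer: fqjwo
xsahz
lqp
wsxv
cydt
ojb
dkwuj
lyex
kdhf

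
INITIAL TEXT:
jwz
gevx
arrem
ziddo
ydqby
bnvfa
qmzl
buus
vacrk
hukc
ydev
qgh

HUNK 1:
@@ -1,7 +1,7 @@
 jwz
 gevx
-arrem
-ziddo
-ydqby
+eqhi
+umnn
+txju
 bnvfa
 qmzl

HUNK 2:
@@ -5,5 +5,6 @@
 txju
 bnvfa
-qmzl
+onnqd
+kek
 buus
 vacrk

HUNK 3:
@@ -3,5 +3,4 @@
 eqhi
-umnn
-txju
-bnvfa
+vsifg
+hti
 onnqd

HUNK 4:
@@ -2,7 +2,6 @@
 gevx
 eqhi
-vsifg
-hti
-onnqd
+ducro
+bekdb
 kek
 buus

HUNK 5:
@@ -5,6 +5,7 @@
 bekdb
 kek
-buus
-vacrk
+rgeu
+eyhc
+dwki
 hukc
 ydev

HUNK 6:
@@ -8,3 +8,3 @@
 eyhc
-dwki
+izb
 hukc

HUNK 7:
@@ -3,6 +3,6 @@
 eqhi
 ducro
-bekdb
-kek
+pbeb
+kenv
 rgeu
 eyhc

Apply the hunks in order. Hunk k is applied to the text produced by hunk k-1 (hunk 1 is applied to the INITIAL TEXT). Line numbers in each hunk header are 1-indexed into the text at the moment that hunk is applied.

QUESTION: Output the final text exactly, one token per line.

Answer: jwz
gevx
eqhi
ducro
pbeb
kenv
rgeu
eyhc
izb
hukc
ydev
qgh

Derivation:
Hunk 1: at line 1 remove [arrem,ziddo,ydqby] add [eqhi,umnn,txju] -> 12 lines: jwz gevx eqhi umnn txju bnvfa qmzl buus vacrk hukc ydev qgh
Hunk 2: at line 5 remove [qmzl] add [onnqd,kek] -> 13 lines: jwz gevx eqhi umnn txju bnvfa onnqd kek buus vacrk hukc ydev qgh
Hunk 3: at line 3 remove [umnn,txju,bnvfa] add [vsifg,hti] -> 12 lines: jwz gevx eqhi vsifg hti onnqd kek buus vacrk hukc ydev qgh
Hunk 4: at line 2 remove [vsifg,hti,onnqd] add [ducro,bekdb] -> 11 lines: jwz gevx eqhi ducro bekdb kek buus vacrk hukc ydev qgh
Hunk 5: at line 5 remove [buus,vacrk] add [rgeu,eyhc,dwki] -> 12 lines: jwz gevx eqhi ducro bekdb kek rgeu eyhc dwki hukc ydev qgh
Hunk 6: at line 8 remove [dwki] add [izb] -> 12 lines: jwz gevx eqhi ducro bekdb kek rgeu eyhc izb hukc ydev qgh
Hunk 7: at line 3 remove [bekdb,kek] add [pbeb,kenv] -> 12 lines: jwz gevx eqhi ducro pbeb kenv rgeu eyhc izb hukc ydev qgh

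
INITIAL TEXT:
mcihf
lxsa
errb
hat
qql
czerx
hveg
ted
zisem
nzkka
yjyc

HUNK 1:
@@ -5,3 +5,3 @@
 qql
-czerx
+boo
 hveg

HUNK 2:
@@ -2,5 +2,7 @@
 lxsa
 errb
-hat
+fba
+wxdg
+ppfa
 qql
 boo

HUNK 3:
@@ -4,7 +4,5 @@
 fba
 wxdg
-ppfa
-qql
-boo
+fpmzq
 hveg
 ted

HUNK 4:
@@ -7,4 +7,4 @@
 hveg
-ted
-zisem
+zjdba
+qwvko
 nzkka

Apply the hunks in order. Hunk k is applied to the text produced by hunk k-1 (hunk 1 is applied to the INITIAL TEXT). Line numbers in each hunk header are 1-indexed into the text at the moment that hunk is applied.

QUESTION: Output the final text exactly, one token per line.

Answer: mcihf
lxsa
errb
fba
wxdg
fpmzq
hveg
zjdba
qwvko
nzkka
yjyc

Derivation:
Hunk 1: at line 5 remove [czerx] add [boo] -> 11 lines: mcihf lxsa errb hat qql boo hveg ted zisem nzkka yjyc
Hunk 2: at line 2 remove [hat] add [fba,wxdg,ppfa] -> 13 lines: mcihf lxsa errb fba wxdg ppfa qql boo hveg ted zisem nzkka yjyc
Hunk 3: at line 4 remove [ppfa,qql,boo] add [fpmzq] -> 11 lines: mcihf lxsa errb fba wxdg fpmzq hveg ted zisem nzkka yjyc
Hunk 4: at line 7 remove [ted,zisem] add [zjdba,qwvko] -> 11 lines: mcihf lxsa errb fba wxdg fpmzq hveg zjdba qwvko nzkka yjyc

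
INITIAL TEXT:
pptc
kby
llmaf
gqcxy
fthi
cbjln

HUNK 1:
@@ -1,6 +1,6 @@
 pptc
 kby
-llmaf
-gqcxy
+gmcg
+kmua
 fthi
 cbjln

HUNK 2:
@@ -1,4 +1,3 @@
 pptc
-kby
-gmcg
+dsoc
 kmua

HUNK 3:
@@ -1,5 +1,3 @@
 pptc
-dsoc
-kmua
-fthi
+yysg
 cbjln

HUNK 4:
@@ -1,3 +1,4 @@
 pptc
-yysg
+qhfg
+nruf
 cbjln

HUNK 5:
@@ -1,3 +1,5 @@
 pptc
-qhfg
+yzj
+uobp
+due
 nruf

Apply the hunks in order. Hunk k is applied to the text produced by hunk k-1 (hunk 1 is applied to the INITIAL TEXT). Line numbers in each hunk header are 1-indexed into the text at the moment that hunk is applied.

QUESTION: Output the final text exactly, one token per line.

Answer: pptc
yzj
uobp
due
nruf
cbjln

Derivation:
Hunk 1: at line 1 remove [llmaf,gqcxy] add [gmcg,kmua] -> 6 lines: pptc kby gmcg kmua fthi cbjln
Hunk 2: at line 1 remove [kby,gmcg] add [dsoc] -> 5 lines: pptc dsoc kmua fthi cbjln
Hunk 3: at line 1 remove [dsoc,kmua,fthi] add [yysg] -> 3 lines: pptc yysg cbjln
Hunk 4: at line 1 remove [yysg] add [qhfg,nruf] -> 4 lines: pptc qhfg nruf cbjln
Hunk 5: at line 1 remove [qhfg] add [yzj,uobp,due] -> 6 lines: pptc yzj uobp due nruf cbjln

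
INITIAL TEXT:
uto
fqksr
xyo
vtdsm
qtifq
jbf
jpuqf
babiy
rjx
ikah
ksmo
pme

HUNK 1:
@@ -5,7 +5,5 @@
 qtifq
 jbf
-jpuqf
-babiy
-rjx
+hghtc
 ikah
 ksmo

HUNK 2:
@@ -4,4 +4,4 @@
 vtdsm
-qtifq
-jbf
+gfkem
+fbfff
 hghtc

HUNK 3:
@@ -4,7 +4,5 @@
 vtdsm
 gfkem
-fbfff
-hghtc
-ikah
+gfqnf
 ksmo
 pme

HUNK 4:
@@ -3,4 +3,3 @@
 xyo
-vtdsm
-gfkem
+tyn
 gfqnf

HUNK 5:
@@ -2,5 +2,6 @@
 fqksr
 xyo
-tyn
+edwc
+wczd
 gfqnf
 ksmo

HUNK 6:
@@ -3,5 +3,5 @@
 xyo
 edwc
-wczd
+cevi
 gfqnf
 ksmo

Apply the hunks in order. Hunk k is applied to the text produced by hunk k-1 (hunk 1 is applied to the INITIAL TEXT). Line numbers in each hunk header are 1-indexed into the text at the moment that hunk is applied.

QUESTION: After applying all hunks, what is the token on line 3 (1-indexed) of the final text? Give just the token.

Hunk 1: at line 5 remove [jpuqf,babiy,rjx] add [hghtc] -> 10 lines: uto fqksr xyo vtdsm qtifq jbf hghtc ikah ksmo pme
Hunk 2: at line 4 remove [qtifq,jbf] add [gfkem,fbfff] -> 10 lines: uto fqksr xyo vtdsm gfkem fbfff hghtc ikah ksmo pme
Hunk 3: at line 4 remove [fbfff,hghtc,ikah] add [gfqnf] -> 8 lines: uto fqksr xyo vtdsm gfkem gfqnf ksmo pme
Hunk 4: at line 3 remove [vtdsm,gfkem] add [tyn] -> 7 lines: uto fqksr xyo tyn gfqnf ksmo pme
Hunk 5: at line 2 remove [tyn] add [edwc,wczd] -> 8 lines: uto fqksr xyo edwc wczd gfqnf ksmo pme
Hunk 6: at line 3 remove [wczd] add [cevi] -> 8 lines: uto fqksr xyo edwc cevi gfqnf ksmo pme
Final line 3: xyo

Answer: xyo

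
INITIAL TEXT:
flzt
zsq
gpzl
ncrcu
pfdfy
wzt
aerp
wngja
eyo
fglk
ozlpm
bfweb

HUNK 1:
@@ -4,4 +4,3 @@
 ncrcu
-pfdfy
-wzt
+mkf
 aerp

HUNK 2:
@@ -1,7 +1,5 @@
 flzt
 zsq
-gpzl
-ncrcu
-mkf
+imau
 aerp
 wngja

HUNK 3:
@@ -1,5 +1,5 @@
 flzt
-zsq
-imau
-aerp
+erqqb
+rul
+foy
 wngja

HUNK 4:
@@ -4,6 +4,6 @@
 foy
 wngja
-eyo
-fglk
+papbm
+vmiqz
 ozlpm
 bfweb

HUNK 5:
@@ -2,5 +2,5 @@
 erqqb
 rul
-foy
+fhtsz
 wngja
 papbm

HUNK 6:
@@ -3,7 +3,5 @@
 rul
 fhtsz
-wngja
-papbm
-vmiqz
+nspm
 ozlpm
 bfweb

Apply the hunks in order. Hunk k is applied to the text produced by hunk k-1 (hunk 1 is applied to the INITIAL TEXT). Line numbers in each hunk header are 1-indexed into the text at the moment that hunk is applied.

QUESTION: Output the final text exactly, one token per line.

Answer: flzt
erqqb
rul
fhtsz
nspm
ozlpm
bfweb

Derivation:
Hunk 1: at line 4 remove [pfdfy,wzt] add [mkf] -> 11 lines: flzt zsq gpzl ncrcu mkf aerp wngja eyo fglk ozlpm bfweb
Hunk 2: at line 1 remove [gpzl,ncrcu,mkf] add [imau] -> 9 lines: flzt zsq imau aerp wngja eyo fglk ozlpm bfweb
Hunk 3: at line 1 remove [zsq,imau,aerp] add [erqqb,rul,foy] -> 9 lines: flzt erqqb rul foy wngja eyo fglk ozlpm bfweb
Hunk 4: at line 4 remove [eyo,fglk] add [papbm,vmiqz] -> 9 lines: flzt erqqb rul foy wngja papbm vmiqz ozlpm bfweb
Hunk 5: at line 2 remove [foy] add [fhtsz] -> 9 lines: flzt erqqb rul fhtsz wngja papbm vmiqz ozlpm bfweb
Hunk 6: at line 3 remove [wngja,papbm,vmiqz] add [nspm] -> 7 lines: flzt erqqb rul fhtsz nspm ozlpm bfweb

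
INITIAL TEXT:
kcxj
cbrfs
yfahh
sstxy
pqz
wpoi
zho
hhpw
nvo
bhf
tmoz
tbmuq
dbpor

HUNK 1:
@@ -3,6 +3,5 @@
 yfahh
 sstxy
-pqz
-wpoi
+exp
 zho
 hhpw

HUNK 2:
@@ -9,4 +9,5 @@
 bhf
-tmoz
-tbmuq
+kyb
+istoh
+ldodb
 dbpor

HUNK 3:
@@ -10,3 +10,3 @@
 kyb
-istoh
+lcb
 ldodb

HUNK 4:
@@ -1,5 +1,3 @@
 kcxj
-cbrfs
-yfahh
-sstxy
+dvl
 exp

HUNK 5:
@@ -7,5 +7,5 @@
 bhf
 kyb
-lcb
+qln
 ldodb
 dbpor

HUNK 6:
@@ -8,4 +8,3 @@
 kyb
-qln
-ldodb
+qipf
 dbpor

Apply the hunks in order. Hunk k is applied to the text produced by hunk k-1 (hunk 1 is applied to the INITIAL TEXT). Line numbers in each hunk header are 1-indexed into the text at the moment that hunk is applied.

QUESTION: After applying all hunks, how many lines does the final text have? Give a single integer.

Answer: 10

Derivation:
Hunk 1: at line 3 remove [pqz,wpoi] add [exp] -> 12 lines: kcxj cbrfs yfahh sstxy exp zho hhpw nvo bhf tmoz tbmuq dbpor
Hunk 2: at line 9 remove [tmoz,tbmuq] add [kyb,istoh,ldodb] -> 13 lines: kcxj cbrfs yfahh sstxy exp zho hhpw nvo bhf kyb istoh ldodb dbpor
Hunk 3: at line 10 remove [istoh] add [lcb] -> 13 lines: kcxj cbrfs yfahh sstxy exp zho hhpw nvo bhf kyb lcb ldodb dbpor
Hunk 4: at line 1 remove [cbrfs,yfahh,sstxy] add [dvl] -> 11 lines: kcxj dvl exp zho hhpw nvo bhf kyb lcb ldodb dbpor
Hunk 5: at line 7 remove [lcb] add [qln] -> 11 lines: kcxj dvl exp zho hhpw nvo bhf kyb qln ldodb dbpor
Hunk 6: at line 8 remove [qln,ldodb] add [qipf] -> 10 lines: kcxj dvl exp zho hhpw nvo bhf kyb qipf dbpor
Final line count: 10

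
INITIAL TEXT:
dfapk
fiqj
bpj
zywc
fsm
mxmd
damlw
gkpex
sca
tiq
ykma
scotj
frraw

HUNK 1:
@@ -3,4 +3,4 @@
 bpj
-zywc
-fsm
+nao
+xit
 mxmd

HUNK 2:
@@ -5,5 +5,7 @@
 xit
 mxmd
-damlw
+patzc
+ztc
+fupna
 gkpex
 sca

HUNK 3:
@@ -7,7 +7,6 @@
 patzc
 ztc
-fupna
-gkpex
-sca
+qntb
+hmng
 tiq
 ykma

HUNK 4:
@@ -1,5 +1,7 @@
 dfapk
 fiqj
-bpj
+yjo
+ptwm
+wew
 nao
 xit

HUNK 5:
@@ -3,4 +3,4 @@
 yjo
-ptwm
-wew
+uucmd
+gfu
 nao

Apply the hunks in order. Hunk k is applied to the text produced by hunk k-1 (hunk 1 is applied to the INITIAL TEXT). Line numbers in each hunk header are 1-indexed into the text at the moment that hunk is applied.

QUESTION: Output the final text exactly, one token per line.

Answer: dfapk
fiqj
yjo
uucmd
gfu
nao
xit
mxmd
patzc
ztc
qntb
hmng
tiq
ykma
scotj
frraw

Derivation:
Hunk 1: at line 3 remove [zywc,fsm] add [nao,xit] -> 13 lines: dfapk fiqj bpj nao xit mxmd damlw gkpex sca tiq ykma scotj frraw
Hunk 2: at line 5 remove [damlw] add [patzc,ztc,fupna] -> 15 lines: dfapk fiqj bpj nao xit mxmd patzc ztc fupna gkpex sca tiq ykma scotj frraw
Hunk 3: at line 7 remove [fupna,gkpex,sca] add [qntb,hmng] -> 14 lines: dfapk fiqj bpj nao xit mxmd patzc ztc qntb hmng tiq ykma scotj frraw
Hunk 4: at line 1 remove [bpj] add [yjo,ptwm,wew] -> 16 lines: dfapk fiqj yjo ptwm wew nao xit mxmd patzc ztc qntb hmng tiq ykma scotj frraw
Hunk 5: at line 3 remove [ptwm,wew] add [uucmd,gfu] -> 16 lines: dfapk fiqj yjo uucmd gfu nao xit mxmd patzc ztc qntb hmng tiq ykma scotj frraw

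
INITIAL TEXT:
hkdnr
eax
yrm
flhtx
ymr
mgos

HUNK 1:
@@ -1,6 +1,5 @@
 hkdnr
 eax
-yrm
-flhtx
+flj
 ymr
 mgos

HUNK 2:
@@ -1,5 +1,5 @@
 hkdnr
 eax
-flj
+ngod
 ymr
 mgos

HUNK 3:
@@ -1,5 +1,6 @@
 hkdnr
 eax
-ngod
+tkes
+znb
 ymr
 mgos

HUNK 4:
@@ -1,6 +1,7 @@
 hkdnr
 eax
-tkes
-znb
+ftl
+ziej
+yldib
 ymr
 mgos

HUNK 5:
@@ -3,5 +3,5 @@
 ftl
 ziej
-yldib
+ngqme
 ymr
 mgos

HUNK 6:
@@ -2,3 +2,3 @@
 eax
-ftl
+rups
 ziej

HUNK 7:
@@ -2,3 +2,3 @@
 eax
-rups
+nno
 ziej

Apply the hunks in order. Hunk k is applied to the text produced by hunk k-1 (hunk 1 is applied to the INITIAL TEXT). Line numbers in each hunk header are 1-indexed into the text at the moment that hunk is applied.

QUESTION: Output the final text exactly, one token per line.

Hunk 1: at line 1 remove [yrm,flhtx] add [flj] -> 5 lines: hkdnr eax flj ymr mgos
Hunk 2: at line 1 remove [flj] add [ngod] -> 5 lines: hkdnr eax ngod ymr mgos
Hunk 3: at line 1 remove [ngod] add [tkes,znb] -> 6 lines: hkdnr eax tkes znb ymr mgos
Hunk 4: at line 1 remove [tkes,znb] add [ftl,ziej,yldib] -> 7 lines: hkdnr eax ftl ziej yldib ymr mgos
Hunk 5: at line 3 remove [yldib] add [ngqme] -> 7 lines: hkdnr eax ftl ziej ngqme ymr mgos
Hunk 6: at line 2 remove [ftl] add [rups] -> 7 lines: hkdnr eax rups ziej ngqme ymr mgos
Hunk 7: at line 2 remove [rups] add [nno] -> 7 lines: hkdnr eax nno ziej ngqme ymr mgos

Answer: hkdnr
eax
nno
ziej
ngqme
ymr
mgos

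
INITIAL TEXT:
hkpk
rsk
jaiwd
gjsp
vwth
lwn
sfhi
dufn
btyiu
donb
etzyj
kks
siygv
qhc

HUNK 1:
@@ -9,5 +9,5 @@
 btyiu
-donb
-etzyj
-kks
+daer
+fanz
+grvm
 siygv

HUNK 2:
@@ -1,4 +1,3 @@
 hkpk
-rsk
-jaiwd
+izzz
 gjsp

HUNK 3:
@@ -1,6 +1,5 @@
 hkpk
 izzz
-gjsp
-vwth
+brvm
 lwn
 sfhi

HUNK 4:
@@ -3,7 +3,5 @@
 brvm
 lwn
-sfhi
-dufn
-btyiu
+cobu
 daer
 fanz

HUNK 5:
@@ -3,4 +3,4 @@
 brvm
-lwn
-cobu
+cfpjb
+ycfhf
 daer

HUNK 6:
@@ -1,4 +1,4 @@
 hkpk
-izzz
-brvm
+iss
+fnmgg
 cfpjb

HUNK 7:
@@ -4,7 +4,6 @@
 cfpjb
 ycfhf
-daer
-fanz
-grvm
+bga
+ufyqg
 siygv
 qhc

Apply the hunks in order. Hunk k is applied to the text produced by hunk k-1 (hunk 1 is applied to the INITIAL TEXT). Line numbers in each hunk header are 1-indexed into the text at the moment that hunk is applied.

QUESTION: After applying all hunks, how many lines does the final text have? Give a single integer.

Answer: 9

Derivation:
Hunk 1: at line 9 remove [donb,etzyj,kks] add [daer,fanz,grvm] -> 14 lines: hkpk rsk jaiwd gjsp vwth lwn sfhi dufn btyiu daer fanz grvm siygv qhc
Hunk 2: at line 1 remove [rsk,jaiwd] add [izzz] -> 13 lines: hkpk izzz gjsp vwth lwn sfhi dufn btyiu daer fanz grvm siygv qhc
Hunk 3: at line 1 remove [gjsp,vwth] add [brvm] -> 12 lines: hkpk izzz brvm lwn sfhi dufn btyiu daer fanz grvm siygv qhc
Hunk 4: at line 3 remove [sfhi,dufn,btyiu] add [cobu] -> 10 lines: hkpk izzz brvm lwn cobu daer fanz grvm siygv qhc
Hunk 5: at line 3 remove [lwn,cobu] add [cfpjb,ycfhf] -> 10 lines: hkpk izzz brvm cfpjb ycfhf daer fanz grvm siygv qhc
Hunk 6: at line 1 remove [izzz,brvm] add [iss,fnmgg] -> 10 lines: hkpk iss fnmgg cfpjb ycfhf daer fanz grvm siygv qhc
Hunk 7: at line 4 remove [daer,fanz,grvm] add [bga,ufyqg] -> 9 lines: hkpk iss fnmgg cfpjb ycfhf bga ufyqg siygv qhc
Final line count: 9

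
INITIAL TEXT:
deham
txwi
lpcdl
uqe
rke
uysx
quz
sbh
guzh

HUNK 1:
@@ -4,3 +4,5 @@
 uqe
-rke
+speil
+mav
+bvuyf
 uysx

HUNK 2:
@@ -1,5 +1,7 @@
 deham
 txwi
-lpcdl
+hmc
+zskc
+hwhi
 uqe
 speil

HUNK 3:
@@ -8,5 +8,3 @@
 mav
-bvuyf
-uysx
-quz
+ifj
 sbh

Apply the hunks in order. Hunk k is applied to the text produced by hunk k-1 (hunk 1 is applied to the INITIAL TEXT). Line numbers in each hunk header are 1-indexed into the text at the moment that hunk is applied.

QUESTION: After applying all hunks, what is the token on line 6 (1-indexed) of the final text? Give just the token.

Hunk 1: at line 4 remove [rke] add [speil,mav,bvuyf] -> 11 lines: deham txwi lpcdl uqe speil mav bvuyf uysx quz sbh guzh
Hunk 2: at line 1 remove [lpcdl] add [hmc,zskc,hwhi] -> 13 lines: deham txwi hmc zskc hwhi uqe speil mav bvuyf uysx quz sbh guzh
Hunk 3: at line 8 remove [bvuyf,uysx,quz] add [ifj] -> 11 lines: deham txwi hmc zskc hwhi uqe speil mav ifj sbh guzh
Final line 6: uqe

Answer: uqe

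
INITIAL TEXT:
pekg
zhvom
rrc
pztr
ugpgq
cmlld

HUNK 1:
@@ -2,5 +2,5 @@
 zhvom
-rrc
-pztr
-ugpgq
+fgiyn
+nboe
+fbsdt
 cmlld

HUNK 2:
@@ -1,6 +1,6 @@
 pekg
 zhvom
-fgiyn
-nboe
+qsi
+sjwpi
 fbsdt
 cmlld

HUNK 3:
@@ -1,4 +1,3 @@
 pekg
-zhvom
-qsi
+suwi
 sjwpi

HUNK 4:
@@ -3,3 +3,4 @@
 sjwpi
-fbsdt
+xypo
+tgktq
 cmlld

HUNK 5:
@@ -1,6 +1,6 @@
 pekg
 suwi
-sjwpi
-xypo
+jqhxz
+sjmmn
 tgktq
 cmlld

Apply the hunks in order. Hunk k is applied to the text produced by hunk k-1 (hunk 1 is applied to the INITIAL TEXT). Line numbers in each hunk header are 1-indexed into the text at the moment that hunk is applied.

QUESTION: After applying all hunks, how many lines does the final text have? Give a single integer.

Answer: 6

Derivation:
Hunk 1: at line 2 remove [rrc,pztr,ugpgq] add [fgiyn,nboe,fbsdt] -> 6 lines: pekg zhvom fgiyn nboe fbsdt cmlld
Hunk 2: at line 1 remove [fgiyn,nboe] add [qsi,sjwpi] -> 6 lines: pekg zhvom qsi sjwpi fbsdt cmlld
Hunk 3: at line 1 remove [zhvom,qsi] add [suwi] -> 5 lines: pekg suwi sjwpi fbsdt cmlld
Hunk 4: at line 3 remove [fbsdt] add [xypo,tgktq] -> 6 lines: pekg suwi sjwpi xypo tgktq cmlld
Hunk 5: at line 1 remove [sjwpi,xypo] add [jqhxz,sjmmn] -> 6 lines: pekg suwi jqhxz sjmmn tgktq cmlld
Final line count: 6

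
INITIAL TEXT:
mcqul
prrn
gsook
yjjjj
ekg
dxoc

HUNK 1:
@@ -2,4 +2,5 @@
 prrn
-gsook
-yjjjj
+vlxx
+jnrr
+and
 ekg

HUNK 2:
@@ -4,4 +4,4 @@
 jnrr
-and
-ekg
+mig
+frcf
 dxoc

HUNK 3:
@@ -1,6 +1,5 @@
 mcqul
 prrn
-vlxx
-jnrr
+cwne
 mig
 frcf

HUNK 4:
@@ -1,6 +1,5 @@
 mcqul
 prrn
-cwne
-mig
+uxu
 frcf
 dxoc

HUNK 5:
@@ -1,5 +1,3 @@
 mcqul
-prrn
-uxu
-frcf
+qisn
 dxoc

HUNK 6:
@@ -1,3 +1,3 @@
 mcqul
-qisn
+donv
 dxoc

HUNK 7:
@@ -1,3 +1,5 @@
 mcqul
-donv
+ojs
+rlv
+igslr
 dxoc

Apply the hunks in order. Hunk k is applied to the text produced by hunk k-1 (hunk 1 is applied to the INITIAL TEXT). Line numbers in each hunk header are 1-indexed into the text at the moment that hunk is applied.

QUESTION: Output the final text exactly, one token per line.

Hunk 1: at line 2 remove [gsook,yjjjj] add [vlxx,jnrr,and] -> 7 lines: mcqul prrn vlxx jnrr and ekg dxoc
Hunk 2: at line 4 remove [and,ekg] add [mig,frcf] -> 7 lines: mcqul prrn vlxx jnrr mig frcf dxoc
Hunk 3: at line 1 remove [vlxx,jnrr] add [cwne] -> 6 lines: mcqul prrn cwne mig frcf dxoc
Hunk 4: at line 1 remove [cwne,mig] add [uxu] -> 5 lines: mcqul prrn uxu frcf dxoc
Hunk 5: at line 1 remove [prrn,uxu,frcf] add [qisn] -> 3 lines: mcqul qisn dxoc
Hunk 6: at line 1 remove [qisn] add [donv] -> 3 lines: mcqul donv dxoc
Hunk 7: at line 1 remove [donv] add [ojs,rlv,igslr] -> 5 lines: mcqul ojs rlv igslr dxoc

Answer: mcqul
ojs
rlv
igslr
dxoc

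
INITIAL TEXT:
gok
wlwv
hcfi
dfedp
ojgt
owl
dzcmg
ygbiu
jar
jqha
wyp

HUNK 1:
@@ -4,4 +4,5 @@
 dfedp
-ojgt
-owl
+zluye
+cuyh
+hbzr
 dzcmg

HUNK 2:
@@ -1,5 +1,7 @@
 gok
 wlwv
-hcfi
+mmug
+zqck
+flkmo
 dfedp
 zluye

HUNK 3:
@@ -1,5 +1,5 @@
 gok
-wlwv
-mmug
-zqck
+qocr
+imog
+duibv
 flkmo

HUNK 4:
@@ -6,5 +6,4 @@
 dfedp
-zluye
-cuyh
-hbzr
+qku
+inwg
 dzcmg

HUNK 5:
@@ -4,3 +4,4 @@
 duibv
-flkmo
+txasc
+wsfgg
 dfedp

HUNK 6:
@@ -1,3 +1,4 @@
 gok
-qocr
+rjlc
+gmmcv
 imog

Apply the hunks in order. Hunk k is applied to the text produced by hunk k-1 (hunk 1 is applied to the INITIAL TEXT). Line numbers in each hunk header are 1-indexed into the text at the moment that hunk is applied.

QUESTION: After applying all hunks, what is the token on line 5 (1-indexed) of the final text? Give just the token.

Hunk 1: at line 4 remove [ojgt,owl] add [zluye,cuyh,hbzr] -> 12 lines: gok wlwv hcfi dfedp zluye cuyh hbzr dzcmg ygbiu jar jqha wyp
Hunk 2: at line 1 remove [hcfi] add [mmug,zqck,flkmo] -> 14 lines: gok wlwv mmug zqck flkmo dfedp zluye cuyh hbzr dzcmg ygbiu jar jqha wyp
Hunk 3: at line 1 remove [wlwv,mmug,zqck] add [qocr,imog,duibv] -> 14 lines: gok qocr imog duibv flkmo dfedp zluye cuyh hbzr dzcmg ygbiu jar jqha wyp
Hunk 4: at line 6 remove [zluye,cuyh,hbzr] add [qku,inwg] -> 13 lines: gok qocr imog duibv flkmo dfedp qku inwg dzcmg ygbiu jar jqha wyp
Hunk 5: at line 4 remove [flkmo] add [txasc,wsfgg] -> 14 lines: gok qocr imog duibv txasc wsfgg dfedp qku inwg dzcmg ygbiu jar jqha wyp
Hunk 6: at line 1 remove [qocr] add [rjlc,gmmcv] -> 15 lines: gok rjlc gmmcv imog duibv txasc wsfgg dfedp qku inwg dzcmg ygbiu jar jqha wyp
Final line 5: duibv

Answer: duibv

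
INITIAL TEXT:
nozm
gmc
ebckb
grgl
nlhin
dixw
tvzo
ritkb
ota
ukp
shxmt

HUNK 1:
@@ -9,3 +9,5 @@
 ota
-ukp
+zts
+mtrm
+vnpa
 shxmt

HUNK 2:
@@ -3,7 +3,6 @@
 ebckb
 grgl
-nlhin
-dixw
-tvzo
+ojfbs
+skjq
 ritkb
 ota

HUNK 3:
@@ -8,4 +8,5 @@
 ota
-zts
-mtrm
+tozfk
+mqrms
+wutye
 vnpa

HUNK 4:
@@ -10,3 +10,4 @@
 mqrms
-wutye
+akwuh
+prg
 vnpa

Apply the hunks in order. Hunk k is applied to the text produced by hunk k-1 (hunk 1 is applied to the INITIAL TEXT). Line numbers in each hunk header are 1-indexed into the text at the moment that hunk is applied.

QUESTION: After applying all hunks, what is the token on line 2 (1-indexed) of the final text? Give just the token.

Answer: gmc

Derivation:
Hunk 1: at line 9 remove [ukp] add [zts,mtrm,vnpa] -> 13 lines: nozm gmc ebckb grgl nlhin dixw tvzo ritkb ota zts mtrm vnpa shxmt
Hunk 2: at line 3 remove [nlhin,dixw,tvzo] add [ojfbs,skjq] -> 12 lines: nozm gmc ebckb grgl ojfbs skjq ritkb ota zts mtrm vnpa shxmt
Hunk 3: at line 8 remove [zts,mtrm] add [tozfk,mqrms,wutye] -> 13 lines: nozm gmc ebckb grgl ojfbs skjq ritkb ota tozfk mqrms wutye vnpa shxmt
Hunk 4: at line 10 remove [wutye] add [akwuh,prg] -> 14 lines: nozm gmc ebckb grgl ojfbs skjq ritkb ota tozfk mqrms akwuh prg vnpa shxmt
Final line 2: gmc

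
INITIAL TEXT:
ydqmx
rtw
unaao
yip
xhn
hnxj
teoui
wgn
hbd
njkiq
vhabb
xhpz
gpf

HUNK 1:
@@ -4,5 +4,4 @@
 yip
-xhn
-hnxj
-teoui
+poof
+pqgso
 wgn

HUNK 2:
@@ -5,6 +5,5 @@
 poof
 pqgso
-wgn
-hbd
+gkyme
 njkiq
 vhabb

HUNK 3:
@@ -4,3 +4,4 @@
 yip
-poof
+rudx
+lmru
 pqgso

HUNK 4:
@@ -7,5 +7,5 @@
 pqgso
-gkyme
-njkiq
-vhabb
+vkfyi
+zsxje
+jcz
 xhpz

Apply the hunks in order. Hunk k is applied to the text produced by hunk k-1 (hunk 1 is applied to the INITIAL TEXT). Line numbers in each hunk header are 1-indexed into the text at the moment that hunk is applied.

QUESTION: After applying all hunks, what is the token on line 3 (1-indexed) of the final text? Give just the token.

Answer: unaao

Derivation:
Hunk 1: at line 4 remove [xhn,hnxj,teoui] add [poof,pqgso] -> 12 lines: ydqmx rtw unaao yip poof pqgso wgn hbd njkiq vhabb xhpz gpf
Hunk 2: at line 5 remove [wgn,hbd] add [gkyme] -> 11 lines: ydqmx rtw unaao yip poof pqgso gkyme njkiq vhabb xhpz gpf
Hunk 3: at line 4 remove [poof] add [rudx,lmru] -> 12 lines: ydqmx rtw unaao yip rudx lmru pqgso gkyme njkiq vhabb xhpz gpf
Hunk 4: at line 7 remove [gkyme,njkiq,vhabb] add [vkfyi,zsxje,jcz] -> 12 lines: ydqmx rtw unaao yip rudx lmru pqgso vkfyi zsxje jcz xhpz gpf
Final line 3: unaao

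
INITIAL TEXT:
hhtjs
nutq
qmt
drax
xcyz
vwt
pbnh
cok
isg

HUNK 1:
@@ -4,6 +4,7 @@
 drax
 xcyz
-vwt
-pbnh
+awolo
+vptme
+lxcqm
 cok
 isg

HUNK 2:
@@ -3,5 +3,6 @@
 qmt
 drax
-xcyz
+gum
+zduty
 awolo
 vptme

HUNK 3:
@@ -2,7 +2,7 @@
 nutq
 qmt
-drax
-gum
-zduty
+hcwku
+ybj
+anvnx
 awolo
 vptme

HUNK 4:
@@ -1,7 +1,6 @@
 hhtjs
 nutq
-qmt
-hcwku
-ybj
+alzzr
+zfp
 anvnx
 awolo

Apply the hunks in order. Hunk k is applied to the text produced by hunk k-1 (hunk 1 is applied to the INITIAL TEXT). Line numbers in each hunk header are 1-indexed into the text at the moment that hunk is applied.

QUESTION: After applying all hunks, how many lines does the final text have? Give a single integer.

Answer: 10

Derivation:
Hunk 1: at line 4 remove [vwt,pbnh] add [awolo,vptme,lxcqm] -> 10 lines: hhtjs nutq qmt drax xcyz awolo vptme lxcqm cok isg
Hunk 2: at line 3 remove [xcyz] add [gum,zduty] -> 11 lines: hhtjs nutq qmt drax gum zduty awolo vptme lxcqm cok isg
Hunk 3: at line 2 remove [drax,gum,zduty] add [hcwku,ybj,anvnx] -> 11 lines: hhtjs nutq qmt hcwku ybj anvnx awolo vptme lxcqm cok isg
Hunk 4: at line 1 remove [qmt,hcwku,ybj] add [alzzr,zfp] -> 10 lines: hhtjs nutq alzzr zfp anvnx awolo vptme lxcqm cok isg
Final line count: 10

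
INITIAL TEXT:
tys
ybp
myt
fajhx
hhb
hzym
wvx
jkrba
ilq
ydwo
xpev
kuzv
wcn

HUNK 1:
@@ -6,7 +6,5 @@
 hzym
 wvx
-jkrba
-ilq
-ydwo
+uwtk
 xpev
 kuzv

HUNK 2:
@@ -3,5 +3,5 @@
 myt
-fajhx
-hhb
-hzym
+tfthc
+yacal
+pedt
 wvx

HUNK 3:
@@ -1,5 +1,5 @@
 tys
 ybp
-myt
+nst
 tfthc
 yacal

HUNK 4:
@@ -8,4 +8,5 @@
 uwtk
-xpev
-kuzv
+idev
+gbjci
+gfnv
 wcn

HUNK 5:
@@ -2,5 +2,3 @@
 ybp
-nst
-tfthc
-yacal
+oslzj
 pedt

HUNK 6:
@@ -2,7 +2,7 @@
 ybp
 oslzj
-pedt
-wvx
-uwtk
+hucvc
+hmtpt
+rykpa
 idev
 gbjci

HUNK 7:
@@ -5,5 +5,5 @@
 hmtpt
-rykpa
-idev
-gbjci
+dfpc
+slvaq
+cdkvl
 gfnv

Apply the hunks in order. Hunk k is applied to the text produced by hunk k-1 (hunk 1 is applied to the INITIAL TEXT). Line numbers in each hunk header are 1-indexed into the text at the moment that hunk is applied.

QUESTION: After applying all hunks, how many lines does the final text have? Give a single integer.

Answer: 10

Derivation:
Hunk 1: at line 6 remove [jkrba,ilq,ydwo] add [uwtk] -> 11 lines: tys ybp myt fajhx hhb hzym wvx uwtk xpev kuzv wcn
Hunk 2: at line 3 remove [fajhx,hhb,hzym] add [tfthc,yacal,pedt] -> 11 lines: tys ybp myt tfthc yacal pedt wvx uwtk xpev kuzv wcn
Hunk 3: at line 1 remove [myt] add [nst] -> 11 lines: tys ybp nst tfthc yacal pedt wvx uwtk xpev kuzv wcn
Hunk 4: at line 8 remove [xpev,kuzv] add [idev,gbjci,gfnv] -> 12 lines: tys ybp nst tfthc yacal pedt wvx uwtk idev gbjci gfnv wcn
Hunk 5: at line 2 remove [nst,tfthc,yacal] add [oslzj] -> 10 lines: tys ybp oslzj pedt wvx uwtk idev gbjci gfnv wcn
Hunk 6: at line 2 remove [pedt,wvx,uwtk] add [hucvc,hmtpt,rykpa] -> 10 lines: tys ybp oslzj hucvc hmtpt rykpa idev gbjci gfnv wcn
Hunk 7: at line 5 remove [rykpa,idev,gbjci] add [dfpc,slvaq,cdkvl] -> 10 lines: tys ybp oslzj hucvc hmtpt dfpc slvaq cdkvl gfnv wcn
Final line count: 10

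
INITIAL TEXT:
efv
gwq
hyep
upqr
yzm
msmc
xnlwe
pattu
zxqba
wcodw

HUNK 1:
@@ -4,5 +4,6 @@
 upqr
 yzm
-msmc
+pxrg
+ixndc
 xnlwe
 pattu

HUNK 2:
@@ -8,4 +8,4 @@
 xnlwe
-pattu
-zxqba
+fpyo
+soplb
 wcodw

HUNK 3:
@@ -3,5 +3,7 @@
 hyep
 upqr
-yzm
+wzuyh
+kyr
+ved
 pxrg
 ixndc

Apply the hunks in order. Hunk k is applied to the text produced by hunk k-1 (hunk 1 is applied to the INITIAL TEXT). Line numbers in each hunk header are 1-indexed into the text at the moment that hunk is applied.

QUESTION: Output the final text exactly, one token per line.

Hunk 1: at line 4 remove [msmc] add [pxrg,ixndc] -> 11 lines: efv gwq hyep upqr yzm pxrg ixndc xnlwe pattu zxqba wcodw
Hunk 2: at line 8 remove [pattu,zxqba] add [fpyo,soplb] -> 11 lines: efv gwq hyep upqr yzm pxrg ixndc xnlwe fpyo soplb wcodw
Hunk 3: at line 3 remove [yzm] add [wzuyh,kyr,ved] -> 13 lines: efv gwq hyep upqr wzuyh kyr ved pxrg ixndc xnlwe fpyo soplb wcodw

Answer: efv
gwq
hyep
upqr
wzuyh
kyr
ved
pxrg
ixndc
xnlwe
fpyo
soplb
wcodw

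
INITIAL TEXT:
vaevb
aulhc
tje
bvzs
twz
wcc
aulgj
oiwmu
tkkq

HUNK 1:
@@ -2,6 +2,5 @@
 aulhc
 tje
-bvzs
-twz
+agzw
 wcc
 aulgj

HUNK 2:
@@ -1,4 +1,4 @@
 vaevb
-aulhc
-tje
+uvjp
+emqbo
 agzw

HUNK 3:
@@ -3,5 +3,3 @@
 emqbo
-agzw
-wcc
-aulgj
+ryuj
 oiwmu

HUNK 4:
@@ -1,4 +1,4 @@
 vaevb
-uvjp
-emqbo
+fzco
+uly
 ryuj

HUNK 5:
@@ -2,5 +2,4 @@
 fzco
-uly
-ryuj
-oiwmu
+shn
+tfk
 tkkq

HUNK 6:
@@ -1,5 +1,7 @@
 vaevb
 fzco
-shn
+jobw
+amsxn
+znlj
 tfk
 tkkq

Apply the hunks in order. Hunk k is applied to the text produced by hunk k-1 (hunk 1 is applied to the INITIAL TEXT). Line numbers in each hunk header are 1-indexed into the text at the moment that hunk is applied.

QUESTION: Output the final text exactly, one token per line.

Answer: vaevb
fzco
jobw
amsxn
znlj
tfk
tkkq

Derivation:
Hunk 1: at line 2 remove [bvzs,twz] add [agzw] -> 8 lines: vaevb aulhc tje agzw wcc aulgj oiwmu tkkq
Hunk 2: at line 1 remove [aulhc,tje] add [uvjp,emqbo] -> 8 lines: vaevb uvjp emqbo agzw wcc aulgj oiwmu tkkq
Hunk 3: at line 3 remove [agzw,wcc,aulgj] add [ryuj] -> 6 lines: vaevb uvjp emqbo ryuj oiwmu tkkq
Hunk 4: at line 1 remove [uvjp,emqbo] add [fzco,uly] -> 6 lines: vaevb fzco uly ryuj oiwmu tkkq
Hunk 5: at line 2 remove [uly,ryuj,oiwmu] add [shn,tfk] -> 5 lines: vaevb fzco shn tfk tkkq
Hunk 6: at line 1 remove [shn] add [jobw,amsxn,znlj] -> 7 lines: vaevb fzco jobw amsxn znlj tfk tkkq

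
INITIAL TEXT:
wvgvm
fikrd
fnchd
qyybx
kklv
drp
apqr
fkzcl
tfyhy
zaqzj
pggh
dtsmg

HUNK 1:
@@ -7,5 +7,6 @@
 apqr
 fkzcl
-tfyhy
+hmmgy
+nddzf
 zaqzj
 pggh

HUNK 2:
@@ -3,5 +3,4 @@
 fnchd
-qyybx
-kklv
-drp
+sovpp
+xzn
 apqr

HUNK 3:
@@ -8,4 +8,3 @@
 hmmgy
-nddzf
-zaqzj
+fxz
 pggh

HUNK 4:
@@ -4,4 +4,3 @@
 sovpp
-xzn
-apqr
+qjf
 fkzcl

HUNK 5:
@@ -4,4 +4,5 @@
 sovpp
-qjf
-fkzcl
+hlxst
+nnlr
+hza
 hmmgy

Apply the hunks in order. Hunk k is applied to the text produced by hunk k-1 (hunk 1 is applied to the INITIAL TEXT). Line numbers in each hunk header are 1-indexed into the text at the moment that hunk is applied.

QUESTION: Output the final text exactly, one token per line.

Answer: wvgvm
fikrd
fnchd
sovpp
hlxst
nnlr
hza
hmmgy
fxz
pggh
dtsmg

Derivation:
Hunk 1: at line 7 remove [tfyhy] add [hmmgy,nddzf] -> 13 lines: wvgvm fikrd fnchd qyybx kklv drp apqr fkzcl hmmgy nddzf zaqzj pggh dtsmg
Hunk 2: at line 3 remove [qyybx,kklv,drp] add [sovpp,xzn] -> 12 lines: wvgvm fikrd fnchd sovpp xzn apqr fkzcl hmmgy nddzf zaqzj pggh dtsmg
Hunk 3: at line 8 remove [nddzf,zaqzj] add [fxz] -> 11 lines: wvgvm fikrd fnchd sovpp xzn apqr fkzcl hmmgy fxz pggh dtsmg
Hunk 4: at line 4 remove [xzn,apqr] add [qjf] -> 10 lines: wvgvm fikrd fnchd sovpp qjf fkzcl hmmgy fxz pggh dtsmg
Hunk 5: at line 4 remove [qjf,fkzcl] add [hlxst,nnlr,hza] -> 11 lines: wvgvm fikrd fnchd sovpp hlxst nnlr hza hmmgy fxz pggh dtsmg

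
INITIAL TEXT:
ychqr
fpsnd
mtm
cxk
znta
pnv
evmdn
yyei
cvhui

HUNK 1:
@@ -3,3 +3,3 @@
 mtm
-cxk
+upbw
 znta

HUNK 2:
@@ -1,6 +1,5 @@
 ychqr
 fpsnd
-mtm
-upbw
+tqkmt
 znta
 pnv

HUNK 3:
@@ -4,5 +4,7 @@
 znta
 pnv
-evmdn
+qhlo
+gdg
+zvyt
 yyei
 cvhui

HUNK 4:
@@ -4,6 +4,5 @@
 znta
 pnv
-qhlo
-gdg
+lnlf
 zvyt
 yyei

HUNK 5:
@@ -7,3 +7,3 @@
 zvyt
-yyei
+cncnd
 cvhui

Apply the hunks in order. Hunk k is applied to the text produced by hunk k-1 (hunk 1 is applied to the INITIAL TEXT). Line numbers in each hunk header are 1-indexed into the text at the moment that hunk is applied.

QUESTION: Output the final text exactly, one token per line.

Hunk 1: at line 3 remove [cxk] add [upbw] -> 9 lines: ychqr fpsnd mtm upbw znta pnv evmdn yyei cvhui
Hunk 2: at line 1 remove [mtm,upbw] add [tqkmt] -> 8 lines: ychqr fpsnd tqkmt znta pnv evmdn yyei cvhui
Hunk 3: at line 4 remove [evmdn] add [qhlo,gdg,zvyt] -> 10 lines: ychqr fpsnd tqkmt znta pnv qhlo gdg zvyt yyei cvhui
Hunk 4: at line 4 remove [qhlo,gdg] add [lnlf] -> 9 lines: ychqr fpsnd tqkmt znta pnv lnlf zvyt yyei cvhui
Hunk 5: at line 7 remove [yyei] add [cncnd] -> 9 lines: ychqr fpsnd tqkmt znta pnv lnlf zvyt cncnd cvhui

Answer: ychqr
fpsnd
tqkmt
znta
pnv
lnlf
zvyt
cncnd
cvhui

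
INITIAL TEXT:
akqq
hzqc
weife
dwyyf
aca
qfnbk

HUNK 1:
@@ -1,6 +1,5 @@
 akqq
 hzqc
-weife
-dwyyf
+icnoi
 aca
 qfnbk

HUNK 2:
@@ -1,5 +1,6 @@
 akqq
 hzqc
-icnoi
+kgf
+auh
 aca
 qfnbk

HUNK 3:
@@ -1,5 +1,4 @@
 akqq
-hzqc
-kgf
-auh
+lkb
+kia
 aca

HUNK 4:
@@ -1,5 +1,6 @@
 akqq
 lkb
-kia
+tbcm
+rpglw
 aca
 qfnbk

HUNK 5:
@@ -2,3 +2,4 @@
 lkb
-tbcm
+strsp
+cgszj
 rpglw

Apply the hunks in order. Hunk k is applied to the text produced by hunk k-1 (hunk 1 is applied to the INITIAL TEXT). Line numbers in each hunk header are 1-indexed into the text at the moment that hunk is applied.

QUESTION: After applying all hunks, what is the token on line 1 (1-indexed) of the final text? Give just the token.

Hunk 1: at line 1 remove [weife,dwyyf] add [icnoi] -> 5 lines: akqq hzqc icnoi aca qfnbk
Hunk 2: at line 1 remove [icnoi] add [kgf,auh] -> 6 lines: akqq hzqc kgf auh aca qfnbk
Hunk 3: at line 1 remove [hzqc,kgf,auh] add [lkb,kia] -> 5 lines: akqq lkb kia aca qfnbk
Hunk 4: at line 1 remove [kia] add [tbcm,rpglw] -> 6 lines: akqq lkb tbcm rpglw aca qfnbk
Hunk 5: at line 2 remove [tbcm] add [strsp,cgszj] -> 7 lines: akqq lkb strsp cgszj rpglw aca qfnbk
Final line 1: akqq

Answer: akqq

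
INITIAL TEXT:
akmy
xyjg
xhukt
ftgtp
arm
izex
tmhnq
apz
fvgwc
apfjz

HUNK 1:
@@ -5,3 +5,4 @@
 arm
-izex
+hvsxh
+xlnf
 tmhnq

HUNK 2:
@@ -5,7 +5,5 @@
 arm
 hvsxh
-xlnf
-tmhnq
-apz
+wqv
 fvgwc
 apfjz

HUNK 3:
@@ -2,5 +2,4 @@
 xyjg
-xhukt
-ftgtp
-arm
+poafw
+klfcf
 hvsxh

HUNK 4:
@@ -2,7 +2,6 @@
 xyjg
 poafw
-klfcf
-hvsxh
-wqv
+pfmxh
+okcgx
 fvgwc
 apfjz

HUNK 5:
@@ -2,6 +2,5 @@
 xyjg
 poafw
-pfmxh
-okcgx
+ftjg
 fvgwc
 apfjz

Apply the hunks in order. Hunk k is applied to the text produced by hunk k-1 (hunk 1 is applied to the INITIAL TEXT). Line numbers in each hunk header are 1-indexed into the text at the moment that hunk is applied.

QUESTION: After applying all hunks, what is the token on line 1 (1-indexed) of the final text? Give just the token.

Hunk 1: at line 5 remove [izex] add [hvsxh,xlnf] -> 11 lines: akmy xyjg xhukt ftgtp arm hvsxh xlnf tmhnq apz fvgwc apfjz
Hunk 2: at line 5 remove [xlnf,tmhnq,apz] add [wqv] -> 9 lines: akmy xyjg xhukt ftgtp arm hvsxh wqv fvgwc apfjz
Hunk 3: at line 2 remove [xhukt,ftgtp,arm] add [poafw,klfcf] -> 8 lines: akmy xyjg poafw klfcf hvsxh wqv fvgwc apfjz
Hunk 4: at line 2 remove [klfcf,hvsxh,wqv] add [pfmxh,okcgx] -> 7 lines: akmy xyjg poafw pfmxh okcgx fvgwc apfjz
Hunk 5: at line 2 remove [pfmxh,okcgx] add [ftjg] -> 6 lines: akmy xyjg poafw ftjg fvgwc apfjz
Final line 1: akmy

Answer: akmy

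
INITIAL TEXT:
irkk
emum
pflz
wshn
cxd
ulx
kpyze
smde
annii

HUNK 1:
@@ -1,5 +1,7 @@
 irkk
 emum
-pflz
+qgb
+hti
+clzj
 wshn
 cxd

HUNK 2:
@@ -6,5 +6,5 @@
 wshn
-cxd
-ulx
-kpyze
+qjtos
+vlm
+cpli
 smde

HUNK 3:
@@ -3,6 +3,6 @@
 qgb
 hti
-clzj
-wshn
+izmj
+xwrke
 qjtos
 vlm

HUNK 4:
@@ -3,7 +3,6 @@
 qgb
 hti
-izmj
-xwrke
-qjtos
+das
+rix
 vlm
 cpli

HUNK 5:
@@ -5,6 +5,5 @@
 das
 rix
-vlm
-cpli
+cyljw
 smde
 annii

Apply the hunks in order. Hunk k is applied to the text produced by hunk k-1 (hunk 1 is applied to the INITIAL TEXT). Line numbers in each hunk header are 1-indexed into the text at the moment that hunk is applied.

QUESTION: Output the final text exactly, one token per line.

Answer: irkk
emum
qgb
hti
das
rix
cyljw
smde
annii

Derivation:
Hunk 1: at line 1 remove [pflz] add [qgb,hti,clzj] -> 11 lines: irkk emum qgb hti clzj wshn cxd ulx kpyze smde annii
Hunk 2: at line 6 remove [cxd,ulx,kpyze] add [qjtos,vlm,cpli] -> 11 lines: irkk emum qgb hti clzj wshn qjtos vlm cpli smde annii
Hunk 3: at line 3 remove [clzj,wshn] add [izmj,xwrke] -> 11 lines: irkk emum qgb hti izmj xwrke qjtos vlm cpli smde annii
Hunk 4: at line 3 remove [izmj,xwrke,qjtos] add [das,rix] -> 10 lines: irkk emum qgb hti das rix vlm cpli smde annii
Hunk 5: at line 5 remove [vlm,cpli] add [cyljw] -> 9 lines: irkk emum qgb hti das rix cyljw smde annii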